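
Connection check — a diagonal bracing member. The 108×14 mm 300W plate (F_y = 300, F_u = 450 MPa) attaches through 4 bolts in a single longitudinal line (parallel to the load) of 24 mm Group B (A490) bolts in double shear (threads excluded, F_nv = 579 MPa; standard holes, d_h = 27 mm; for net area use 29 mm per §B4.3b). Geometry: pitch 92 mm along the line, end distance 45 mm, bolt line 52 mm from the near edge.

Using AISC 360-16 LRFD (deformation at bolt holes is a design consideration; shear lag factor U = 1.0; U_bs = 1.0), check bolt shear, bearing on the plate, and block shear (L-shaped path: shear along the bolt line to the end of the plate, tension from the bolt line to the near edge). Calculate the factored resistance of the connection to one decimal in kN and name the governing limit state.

Bolt shear: A_b = π(24)²/4 = 452.39 mm². φR_n = 0.75 × 579 × 452.39 × 4 × 2 = 1571.6 kN.
Bearing (14 mm plate, F_u = 450 MPa): end bolts L_c = 45 − 27/2 = 31.5, R_n = min(1.2×31.5×14×450, 2.4×24×14×450) = 238.14 kN/bolt; interior L_c = 92 − 27 = 65, R_n = 362.88 kN/bolt. φR_n = 0.75 × (1×238.14 + 3×362.88) = 995.1 kN.
Block shear: shear path 1×[45+3×92] = 1×321 mm, A_gv = 4494, A_nv = 1×(321 − 3.5×29)×14 = 3073 mm²; tension to near edge: (52 − 0.5×29)×14 = 525 mm². R_n = min(0.6×450×3073, 0.6×300×4494) + 1.0×450×525 = min(829.71, 808.92) + 236.25 = 1045.2 kN. φR_n = 0.75 × 1045.2 = 783.9 kN.
Governing: min(1571.6, 995.1, 783.9) = 783.9 kN → block shear.

783.9 kN (block shear governs)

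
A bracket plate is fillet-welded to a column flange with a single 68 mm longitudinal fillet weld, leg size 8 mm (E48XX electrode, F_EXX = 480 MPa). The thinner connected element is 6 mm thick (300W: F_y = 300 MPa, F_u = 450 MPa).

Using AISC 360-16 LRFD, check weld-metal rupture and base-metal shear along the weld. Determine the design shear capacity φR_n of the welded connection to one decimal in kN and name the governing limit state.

Weld metal: throat = 0.707×8 = 5.656 mm, L = 68 mm. φR_n = 0.75 × 0.6 × 480 × 5.656 × 68 = 83.1 kN.
Base metal shear (6 mm plate): yield φR_n = 1.0×0.6×300×6×68 = 73.4 kN; rupture φR_n = 0.75×0.6×450×6×68 = 82.6 kN; take 73.4 kN (yield).
Governing: min(83.1, 73.4) = 73.4 kN → base-metal shear.

73.4 kN (base-metal shear governs)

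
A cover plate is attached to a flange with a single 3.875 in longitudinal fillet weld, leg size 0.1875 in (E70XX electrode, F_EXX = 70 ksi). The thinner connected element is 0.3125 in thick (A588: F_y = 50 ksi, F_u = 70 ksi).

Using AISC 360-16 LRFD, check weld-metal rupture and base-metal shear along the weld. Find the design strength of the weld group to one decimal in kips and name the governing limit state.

16.2 kips (weld metal governs)

Weld metal: throat = 0.707×0.1875 = 0.13256 in, L = 3.875 in. φR_n = 0.75 × 0.6 × 70 × 0.13256 × 3.875 = 16.2 kips.
Base metal shear (0.3125 in plate): yield φR_n = 1.0×0.6×50×0.3125×3.875 = 36.3 kips; rupture φR_n = 0.75×0.6×70×0.3125×3.875 = 38.1 kips; take 36.3 kips (yield).
Governing: min(16.2, 36.3) = 16.2 kips → weld metal.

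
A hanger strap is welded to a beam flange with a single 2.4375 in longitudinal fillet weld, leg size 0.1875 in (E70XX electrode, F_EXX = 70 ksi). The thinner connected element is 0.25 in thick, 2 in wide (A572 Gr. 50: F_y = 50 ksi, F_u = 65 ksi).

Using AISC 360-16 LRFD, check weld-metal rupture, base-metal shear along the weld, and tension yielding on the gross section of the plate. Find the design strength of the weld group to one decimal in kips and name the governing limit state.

10.2 kips (weld metal governs)

Weld metal: throat = 0.707×0.1875 = 0.13256 in, L = 2.4375 in. φR_n = 0.75 × 0.6 × 70 × 0.13256 × 2.4375 = 10.2 kips.
Base metal shear (0.25 in plate): yield φR_n = 1.0×0.6×50×0.25×2.4375 = 18.3 kips; rupture φR_n = 0.75×0.6×65×0.25×2.4375 = 17.8 kips; take 17.8 kips (rupture).
Tension yield (gross): A_g = 2×0.25 = 0.5 in². φR_n = 0.90 × 50 × 0.5 = 22.5 kips.
Governing: min(10.2, 17.8, 22.5) = 10.2 kips → weld metal.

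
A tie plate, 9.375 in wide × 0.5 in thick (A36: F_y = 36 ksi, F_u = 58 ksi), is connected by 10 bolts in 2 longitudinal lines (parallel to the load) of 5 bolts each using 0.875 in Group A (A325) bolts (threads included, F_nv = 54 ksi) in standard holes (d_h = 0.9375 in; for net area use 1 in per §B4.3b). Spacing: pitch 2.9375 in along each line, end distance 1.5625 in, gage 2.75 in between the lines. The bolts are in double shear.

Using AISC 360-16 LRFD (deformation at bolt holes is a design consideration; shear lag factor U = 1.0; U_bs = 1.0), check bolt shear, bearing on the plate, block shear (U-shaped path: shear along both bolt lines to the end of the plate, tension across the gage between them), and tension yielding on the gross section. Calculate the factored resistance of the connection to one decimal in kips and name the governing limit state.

151.9 kips (gross-section yield governs)

Bolt shear: A_b = π(0.875)²/4 = 0.60132 in². φR_n = 0.75 × 54 × 0.60132 × 10 × 2 = 487.1 kips.
Bearing (0.5 in plate, F_u = 58 ksi): end bolts L_c = 1.5625 − 0.9375/2 = 1.09375, R_n = min(1.2×1.09375×0.5×58, 2.4×0.875×0.5×58) = 38.063 kips/bolt; interior L_c = 2.9375 − 0.9375 = 2, R_n = 60.9 kips/bolt. φR_n = 0.75 × (2×38.063 + 8×60.9) = 422.5 kips.
Block shear: shear path 2×[1.5625+4×2.9375] = 2×13.3125 in, A_gv = 13.313, A_nv = 2×(13.3125 − 4.5×1)×0.5 = 8.8125 in²; tension across gage: (2.75 − 1×1)×0.5 = 0.875 in². R_n = min(0.6×58×8.8125, 0.6×36×13.313) + 1.0×58×0.875 = min(306.68, 287.56) + 50.75 = 338.31 kips. φR_n = 0.75 × 338.31 = 253.7 kips.
Tension yield (gross): A_g = 9.375×0.5 = 4.6875 in². φR_n = 0.90 × 36 × 4.6875 = 151.9 kips.
Governing: min(487.1, 422.5, 253.7, 151.9) = 151.9 kips → gross-section yield.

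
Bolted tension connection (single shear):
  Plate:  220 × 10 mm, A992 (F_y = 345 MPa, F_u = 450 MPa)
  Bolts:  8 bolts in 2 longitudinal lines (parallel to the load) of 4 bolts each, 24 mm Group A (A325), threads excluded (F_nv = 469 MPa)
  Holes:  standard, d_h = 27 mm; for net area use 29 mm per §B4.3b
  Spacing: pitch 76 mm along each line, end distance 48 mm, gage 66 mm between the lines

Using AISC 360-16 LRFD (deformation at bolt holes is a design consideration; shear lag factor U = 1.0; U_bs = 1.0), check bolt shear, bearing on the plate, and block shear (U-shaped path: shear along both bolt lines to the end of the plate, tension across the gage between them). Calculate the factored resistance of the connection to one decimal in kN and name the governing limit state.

831.6 kN (block shear governs)

Bolt shear: A_b = π(24)²/4 = 452.39 mm². φR_n = 0.75 × 469 × 452.39 × 8 × 1 = 1273.0 kN.
Bearing (10 mm plate, F_u = 450 MPa): end bolts L_c = 48 − 27/2 = 34.5, R_n = min(1.2×34.5×10×450, 2.4×24×10×450) = 186.3 kN/bolt; interior L_c = 76 − 27 = 49, R_n = 259.2 kN/bolt. φR_n = 0.75 × (2×186.3 + 6×259.2) = 1445.9 kN.
Block shear: shear path 2×[48+3×76] = 2×276 mm, A_gv = 5520, A_nv = 2×(276 − 3.5×29)×10 = 3490 mm²; tension across gage: (66 − 1×29)×10 = 370 mm². R_n = min(0.6×450×3490, 0.6×345×5520) + 1.0×450×370 = min(942.3, 1142.6) + 166.5 = 1108.8 kN. φR_n = 0.75 × 1108.8 = 831.6 kN.
Governing: min(1273.0, 1445.9, 831.6) = 831.6 kN → block shear.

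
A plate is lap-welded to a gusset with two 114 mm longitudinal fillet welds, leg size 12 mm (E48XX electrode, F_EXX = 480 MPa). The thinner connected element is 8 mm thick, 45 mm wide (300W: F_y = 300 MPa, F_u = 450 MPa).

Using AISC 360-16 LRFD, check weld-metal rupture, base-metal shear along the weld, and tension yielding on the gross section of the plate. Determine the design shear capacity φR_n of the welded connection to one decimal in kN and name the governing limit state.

97.2 kN (gross-section yield governs)

Weld metal: throat = 0.707×12 = 8.484 mm, L = 2×114 = 228 mm. φR_n = 0.75 × 0.6 × 480 × 8.484 × 228 = 417.8 kN.
Base metal shear (8 mm plate): yield φR_n = 1.0×0.6×300×8×228 = 328.3 kN; rupture φR_n = 0.75×0.6×450×8×228 = 369.4 kN; take 328.3 kN (yield).
Tension yield (gross): A_g = 45×8 = 360 mm². φR_n = 0.90 × 300 × 360 = 97.2 kN.
Governing: min(417.8, 328.3, 97.2) = 97.2 kN → gross-section yield.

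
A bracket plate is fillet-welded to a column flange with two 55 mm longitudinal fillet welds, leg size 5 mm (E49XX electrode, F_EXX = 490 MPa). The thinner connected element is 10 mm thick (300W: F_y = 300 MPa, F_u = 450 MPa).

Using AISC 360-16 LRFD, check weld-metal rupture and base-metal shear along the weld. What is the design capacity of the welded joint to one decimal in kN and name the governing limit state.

85.7 kN (weld metal governs)

Weld metal: throat = 0.707×5 = 3.535 mm, L = 2×55 = 110 mm. φR_n = 0.75 × 0.6 × 490 × 3.535 × 110 = 85.7 kN.
Base metal shear (10 mm plate): yield φR_n = 1.0×0.6×300×10×110 = 198.0 kN; rupture φR_n = 0.75×0.6×450×10×110 = 222.8 kN; take 198.0 kN (yield).
Governing: min(85.7, 198.0) = 85.7 kN → weld metal.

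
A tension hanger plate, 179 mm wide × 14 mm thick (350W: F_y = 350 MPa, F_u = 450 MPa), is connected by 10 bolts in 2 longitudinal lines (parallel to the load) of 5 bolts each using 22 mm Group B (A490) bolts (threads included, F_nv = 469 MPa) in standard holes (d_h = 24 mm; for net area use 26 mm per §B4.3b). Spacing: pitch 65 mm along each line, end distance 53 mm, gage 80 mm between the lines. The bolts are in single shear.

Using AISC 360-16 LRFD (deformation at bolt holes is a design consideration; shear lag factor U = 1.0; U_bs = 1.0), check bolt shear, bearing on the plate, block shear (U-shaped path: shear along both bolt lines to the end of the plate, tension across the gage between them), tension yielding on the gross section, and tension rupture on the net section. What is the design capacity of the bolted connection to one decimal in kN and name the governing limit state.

Bolt shear: A_b = π(22)²/4 = 380.13 mm². φR_n = 0.75 × 469 × 380.13 × 10 × 1 = 1337.1 kN.
Bearing (14 mm plate, F_u = 450 MPa): end bolts L_c = 53 − 24/2 = 41, R_n = min(1.2×41×14×450, 2.4×22×14×450) = 309.96 kN/bolt; interior L_c = 65 − 24 = 41, R_n = 309.96 kN/bolt. φR_n = 0.75 × (2×309.96 + 8×309.96) = 2324.7 kN.
Block shear: shear path 2×[53+4×65] = 2×313 mm, A_gv = 8764, A_nv = 2×(313 − 4.5×26)×14 = 5488 mm²; tension across gage: (80 − 1×26)×14 = 756 mm². R_n = min(0.6×450×5488, 0.6×350×8764) + 1.0×450×756 = min(1481.8, 1840.4) + 340.2 = 1822 kN. φR_n = 0.75 × 1822 = 1366.5 kN.
Tension yield (gross): A_g = 179×14 = 2506 mm². φR_n = 0.90 × 350 × 2506 = 789.4 kN.
Tension rupture (net): A_n = (179 − 2×26)×14 = 1778 mm² (U = 1.0, A_e = A_n). φR_n = 0.75 × 450 × 1778 = 600.1 kN.
Governing: min(1337.1, 2324.7, 1366.5, 789.4, 600.1) = 600.1 kN → net-section rupture.

600.1 kN (net-section rupture governs)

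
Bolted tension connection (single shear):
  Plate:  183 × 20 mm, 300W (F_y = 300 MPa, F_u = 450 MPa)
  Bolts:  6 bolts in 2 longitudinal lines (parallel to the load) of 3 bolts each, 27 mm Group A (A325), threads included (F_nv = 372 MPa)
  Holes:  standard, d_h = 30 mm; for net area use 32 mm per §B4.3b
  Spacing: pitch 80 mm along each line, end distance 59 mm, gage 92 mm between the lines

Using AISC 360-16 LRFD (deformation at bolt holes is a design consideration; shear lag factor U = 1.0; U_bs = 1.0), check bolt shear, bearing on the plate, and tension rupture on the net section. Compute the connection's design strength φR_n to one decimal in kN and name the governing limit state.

Bolt shear: A_b = π(27)²/4 = 572.56 mm². φR_n = 0.75 × 372 × 572.56 × 6 × 1 = 958.5 kN.
Bearing (20 mm plate, F_u = 450 MPa): end bolts L_c = 59 − 30/2 = 44, R_n = min(1.2×44×20×450, 2.4×27×20×450) = 475.2 kN/bolt; interior L_c = 80 − 30 = 50, R_n = 540 kN/bolt. φR_n = 0.75 × (2×475.2 + 4×540) = 2332.8 kN.
Tension rupture (net): A_n = (183 − 2×32)×20 = 2380 mm² (U = 1.0, A_e = A_n). φR_n = 0.75 × 450 × 2380 = 803.3 kN.
Governing: min(958.5, 2332.8, 803.3) = 803.3 kN → net-section rupture.

803.3 kN (net-section rupture governs)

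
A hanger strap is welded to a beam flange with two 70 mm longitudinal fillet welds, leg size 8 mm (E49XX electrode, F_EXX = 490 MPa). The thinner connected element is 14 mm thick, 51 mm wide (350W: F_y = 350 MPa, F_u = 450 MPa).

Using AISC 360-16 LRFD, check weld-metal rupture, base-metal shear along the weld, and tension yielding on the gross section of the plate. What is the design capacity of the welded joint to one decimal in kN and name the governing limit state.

Weld metal: throat = 0.707×8 = 5.656 mm, L = 2×70 = 140 mm. φR_n = 0.75 × 0.6 × 490 × 5.656 × 140 = 174.6 kN.
Base metal shear (14 mm plate): yield φR_n = 1.0×0.6×350×14×140 = 411.6 kN; rupture φR_n = 0.75×0.6×450×14×140 = 396.9 kN; take 396.9 kN (rupture).
Tension yield (gross): A_g = 51×14 = 714 mm². φR_n = 0.90 × 350 × 714 = 224.9 kN.
Governing: min(174.6, 396.9, 224.9) = 174.6 kN → weld metal.

174.6 kN (weld metal governs)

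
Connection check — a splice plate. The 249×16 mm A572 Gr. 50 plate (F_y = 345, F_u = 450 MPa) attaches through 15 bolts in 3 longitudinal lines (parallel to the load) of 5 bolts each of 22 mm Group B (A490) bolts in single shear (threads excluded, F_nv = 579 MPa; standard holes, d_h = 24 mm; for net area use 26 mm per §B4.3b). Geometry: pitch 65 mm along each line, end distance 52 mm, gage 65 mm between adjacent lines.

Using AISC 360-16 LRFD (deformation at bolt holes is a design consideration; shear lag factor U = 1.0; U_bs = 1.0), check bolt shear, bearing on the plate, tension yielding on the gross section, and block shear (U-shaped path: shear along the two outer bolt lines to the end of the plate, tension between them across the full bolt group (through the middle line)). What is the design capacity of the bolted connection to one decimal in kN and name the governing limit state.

1237.0 kN (gross-section yield governs)

Bolt shear: A_b = π(22)²/4 = 380.13 mm². φR_n = 0.75 × 579 × 380.13 × 15 × 1 = 2476.1 kN.
Bearing (16 mm plate, F_u = 450 MPa): end bolts L_c = 52 − 24/2 = 40, R_n = min(1.2×40×16×450, 2.4×22×16×450) = 345.6 kN/bolt; interior L_c = 65 − 24 = 41, R_n = 354.24 kN/bolt. φR_n = 0.75 × (3×345.6 + 12×354.24) = 3965.8 kN.
Tension yield (gross): A_g = 249×16 = 3984 mm². φR_n = 0.90 × 345 × 3984 = 1237.0 kN.
Block shear: shear path 2×[52+4×65] = 2×312 mm, A_gv = 9984, A_nv = 2×(312 − 4.5×26)×16 = 6240 mm²; tension across gage: (130 − 2×26)×16 = 1248 mm². R_n = min(0.6×450×6240, 0.6×345×9984) + 1.0×450×1248 = min(1684.8, 2066.7) + 561.6 = 2246.4 kN. φR_n = 0.75 × 2246.4 = 1684.8 kN.
Governing: min(2476.1, 3965.8, 1237.0, 1684.8) = 1237.0 kN → gross-section yield.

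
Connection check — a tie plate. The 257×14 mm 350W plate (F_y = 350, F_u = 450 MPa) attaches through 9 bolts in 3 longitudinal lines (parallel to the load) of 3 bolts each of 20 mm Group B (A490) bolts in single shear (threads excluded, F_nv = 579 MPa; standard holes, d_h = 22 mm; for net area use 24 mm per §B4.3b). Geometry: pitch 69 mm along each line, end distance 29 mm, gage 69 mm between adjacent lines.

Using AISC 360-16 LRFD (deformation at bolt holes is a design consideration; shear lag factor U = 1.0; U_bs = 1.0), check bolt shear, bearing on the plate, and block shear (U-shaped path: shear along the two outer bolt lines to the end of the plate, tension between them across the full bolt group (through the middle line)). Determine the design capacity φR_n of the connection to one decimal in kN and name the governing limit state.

1031.9 kN (block shear governs)

Bolt shear: A_b = π(20)²/4 = 314.16 mm². φR_n = 0.75 × 579 × 314.16 × 9 × 1 = 1227.8 kN.
Bearing (14 mm plate, F_u = 450 MPa): end bolts L_c = 29 − 22/2 = 18, R_n = min(1.2×18×14×450, 2.4×20×14×450) = 136.08 kN/bolt; interior L_c = 69 − 22 = 47, R_n = 302.4 kN/bolt. φR_n = 0.75 × (3×136.08 + 6×302.4) = 1667.0 kN.
Block shear: shear path 2×[29+2×69] = 2×167 mm, A_gv = 4676, A_nv = 2×(167 − 2.5×24)×14 = 2996 mm²; tension across gage: (138 − 2×24)×14 = 1260 mm². R_n = min(0.6×450×2996, 0.6×350×4676) + 1.0×450×1260 = min(808.92, 981.96) + 567 = 1375.9 kN. φR_n = 0.75 × 1375.9 = 1031.9 kN.
Governing: min(1227.8, 1667.0, 1031.9) = 1031.9 kN → block shear.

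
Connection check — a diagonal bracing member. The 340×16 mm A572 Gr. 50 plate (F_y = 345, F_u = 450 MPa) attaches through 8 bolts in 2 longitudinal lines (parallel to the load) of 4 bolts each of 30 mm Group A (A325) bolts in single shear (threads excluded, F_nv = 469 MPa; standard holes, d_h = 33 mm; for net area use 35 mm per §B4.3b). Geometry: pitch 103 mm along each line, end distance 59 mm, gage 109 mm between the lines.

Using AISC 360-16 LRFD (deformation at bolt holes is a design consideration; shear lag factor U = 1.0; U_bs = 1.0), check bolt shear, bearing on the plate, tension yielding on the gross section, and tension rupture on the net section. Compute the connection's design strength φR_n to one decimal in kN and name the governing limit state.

1458.0 kN (net-section rupture governs)

Bolt shear: A_b = π(30)²/4 = 706.86 mm². φR_n = 0.75 × 469 × 706.86 × 8 × 1 = 1989.1 kN.
Bearing (16 mm plate, F_u = 450 MPa): end bolts L_c = 59 − 33/2 = 42.5, R_n = min(1.2×42.5×16×450, 2.4×30×16×450) = 367.2 kN/bolt; interior L_c = 103 − 33 = 70, R_n = 518.4 kN/bolt. φR_n = 0.75 × (2×367.2 + 6×518.4) = 2883.6 kN.
Tension yield (gross): A_g = 340×16 = 5440 mm². φR_n = 0.90 × 345 × 5440 = 1689.1 kN.
Tension rupture (net): A_n = (340 − 2×35)×16 = 4320 mm² (U = 1.0, A_e = A_n). φR_n = 0.75 × 450 × 4320 = 1458.0 kN.
Governing: min(1989.1, 2883.6, 1689.1, 1458.0) = 1458.0 kN → net-section rupture.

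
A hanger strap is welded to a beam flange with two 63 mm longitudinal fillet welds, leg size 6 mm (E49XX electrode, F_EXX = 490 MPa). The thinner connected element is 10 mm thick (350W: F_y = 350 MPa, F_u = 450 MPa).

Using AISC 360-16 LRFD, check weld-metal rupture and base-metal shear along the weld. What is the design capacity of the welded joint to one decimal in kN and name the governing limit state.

117.9 kN (weld metal governs)

Weld metal: throat = 0.707×6 = 4.242 mm, L = 2×63 = 126 mm. φR_n = 0.75 × 0.6 × 490 × 4.242 × 126 = 117.9 kN.
Base metal shear (10 mm plate): yield φR_n = 1.0×0.6×350×10×126 = 264.6 kN; rupture φR_n = 0.75×0.6×450×10×126 = 255.2 kN; take 255.2 kN (rupture).
Governing: min(117.9, 255.2) = 117.9 kN → weld metal.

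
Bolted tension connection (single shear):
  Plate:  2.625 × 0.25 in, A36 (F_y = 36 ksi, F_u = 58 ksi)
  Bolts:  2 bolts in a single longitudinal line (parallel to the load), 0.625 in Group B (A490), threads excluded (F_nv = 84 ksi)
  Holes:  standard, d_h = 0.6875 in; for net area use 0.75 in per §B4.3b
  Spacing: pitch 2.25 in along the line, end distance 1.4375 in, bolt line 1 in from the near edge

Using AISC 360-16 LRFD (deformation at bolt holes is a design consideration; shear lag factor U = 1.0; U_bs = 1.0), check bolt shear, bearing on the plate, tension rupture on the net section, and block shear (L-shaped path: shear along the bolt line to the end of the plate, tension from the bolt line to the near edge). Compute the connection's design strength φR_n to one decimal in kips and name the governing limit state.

Bolt shear: A_b = π(0.625)²/4 = 0.3068 in². φR_n = 0.75 × 84 × 0.3068 × 2 × 1 = 38.7 kips.
Bearing (0.25 in plate, F_u = 58 ksi): end bolts L_c = 1.4375 − 0.6875/2 = 1.09375, R_n = min(1.2×1.09375×0.25×58, 2.4×0.625×0.25×58) = 19.031 kips/bolt; interior L_c = 2.25 − 0.6875 = 1.5625, R_n = 21.75 kips/bolt. φR_n = 0.75 × (1×19.031 + 1×21.75) = 30.6 kips.
Tension rupture (net): A_n = (2.625 − 1×0.75)×0.25 = 0.46875 in² (U = 1.0, A_e = A_n). φR_n = 0.75 × 58 × 0.46875 = 20.4 kips.
Block shear: shear path 1×[1.4375+1×2.25] = 1×3.6875 in, A_gv = 0.92188, A_nv = 1×(3.6875 − 1.5×0.75)×0.25 = 0.64063 in²; tension to near edge: (1 − 0.5×0.75)×0.25 = 0.15625 in². R_n = min(0.6×58×0.64063, 0.6×36×0.92188) + 1.0×58×0.15625 = min(22.294, 19.913) + 9.0625 = 28.976 kips. φR_n = 0.75 × 28.976 = 21.7 kips.
Governing: min(38.7, 30.6, 20.4, 21.7) = 20.4 kips → net-section rupture.

20.4 kips (net-section rupture governs)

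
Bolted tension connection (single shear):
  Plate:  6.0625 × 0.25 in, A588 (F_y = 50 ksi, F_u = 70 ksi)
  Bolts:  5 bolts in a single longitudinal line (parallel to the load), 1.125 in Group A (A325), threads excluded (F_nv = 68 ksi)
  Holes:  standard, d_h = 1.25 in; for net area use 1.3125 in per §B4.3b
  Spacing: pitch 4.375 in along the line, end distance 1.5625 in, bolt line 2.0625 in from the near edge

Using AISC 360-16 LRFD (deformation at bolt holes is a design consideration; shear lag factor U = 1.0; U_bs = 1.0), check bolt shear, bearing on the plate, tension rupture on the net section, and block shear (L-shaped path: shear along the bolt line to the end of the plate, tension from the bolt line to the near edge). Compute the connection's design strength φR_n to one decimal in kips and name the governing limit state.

Bolt shear: A_b = π(1.125)²/4 = 0.99402 in². φR_n = 0.75 × 68 × 0.99402 × 5 × 1 = 253.5 kips.
Bearing (0.25 in plate, F_u = 70 ksi): end bolts L_c = 1.5625 − 1.25/2 = 0.9375, R_n = min(1.2×0.9375×0.25×70, 2.4×1.125×0.25×70) = 19.688 kips/bolt; interior L_c = 4.375 − 1.25 = 3.125, R_n = 47.25 kips/bolt. φR_n = 0.75 × (1×19.688 + 4×47.25) = 156.5 kips.
Tension rupture (net): A_n = (6.0625 − 1×1.3125)×0.25 = 1.1875 in² (U = 1.0, A_e = A_n). φR_n = 0.75 × 70 × 1.1875 = 62.3 kips.
Block shear: shear path 1×[1.5625+4×4.375] = 1×19.0625 in, A_gv = 4.7656, A_nv = 1×(19.0625 − 4.5×1.3125)×0.25 = 3.2891 in²; tension to near edge: (2.0625 − 0.5×1.3125)×0.25 = 0.35156 in². R_n = min(0.6×70×3.2891, 0.6×50×4.7656) + 1.0×70×0.35156 = min(138.14, 142.97) + 24.609 = 162.75 kips. φR_n = 0.75 × 162.75 = 122.1 kips.
Governing: min(253.5, 156.5, 62.3, 122.1) = 62.3 kips → net-section rupture.

62.3 kips (net-section rupture governs)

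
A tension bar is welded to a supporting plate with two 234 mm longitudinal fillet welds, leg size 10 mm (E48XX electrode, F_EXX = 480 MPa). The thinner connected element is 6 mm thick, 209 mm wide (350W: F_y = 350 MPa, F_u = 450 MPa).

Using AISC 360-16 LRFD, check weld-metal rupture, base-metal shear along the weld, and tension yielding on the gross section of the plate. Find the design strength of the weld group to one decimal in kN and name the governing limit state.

Weld metal: throat = 0.707×10 = 7.07 mm, L = 2×234 = 468 mm. φR_n = 0.75 × 0.6 × 480 × 7.07 × 468 = 714.7 kN.
Base metal shear (6 mm plate): yield φR_n = 1.0×0.6×350×6×468 = 589.7 kN; rupture φR_n = 0.75×0.6×450×6×468 = 568.6 kN; take 568.6 kN (rupture).
Tension yield (gross): A_g = 209×6 = 1254 mm². φR_n = 0.90 × 350 × 1254 = 395.0 kN.
Governing: min(714.7, 568.6, 395.0) = 395.0 kN → gross-section yield.

395.0 kN (gross-section yield governs)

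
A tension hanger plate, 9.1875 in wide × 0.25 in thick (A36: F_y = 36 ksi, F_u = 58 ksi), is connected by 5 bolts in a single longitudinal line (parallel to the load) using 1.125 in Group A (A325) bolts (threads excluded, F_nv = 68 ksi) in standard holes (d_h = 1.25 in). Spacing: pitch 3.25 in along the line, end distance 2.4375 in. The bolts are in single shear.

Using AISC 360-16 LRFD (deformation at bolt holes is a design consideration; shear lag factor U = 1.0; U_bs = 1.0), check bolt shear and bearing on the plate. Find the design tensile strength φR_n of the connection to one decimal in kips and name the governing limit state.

128.1 kips (bearing governs)

Bolt shear: A_b = π(1.125)²/4 = 0.99402 in². φR_n = 0.75 × 68 × 0.99402 × 5 × 1 = 253.5 kips.
Bearing (0.25 in plate, F_u = 58 ksi): end bolts L_c = 2.4375 − 1.25/2 = 1.8125, R_n = min(1.2×1.8125×0.25×58, 2.4×1.125×0.25×58) = 31.538 kips/bolt; interior L_c = 3.25 − 1.25 = 2, R_n = 34.8 kips/bolt. φR_n = 0.75 × (1×31.538 + 4×34.8) = 128.1 kips.
Governing: min(253.5, 128.1) = 128.1 kips → bearing.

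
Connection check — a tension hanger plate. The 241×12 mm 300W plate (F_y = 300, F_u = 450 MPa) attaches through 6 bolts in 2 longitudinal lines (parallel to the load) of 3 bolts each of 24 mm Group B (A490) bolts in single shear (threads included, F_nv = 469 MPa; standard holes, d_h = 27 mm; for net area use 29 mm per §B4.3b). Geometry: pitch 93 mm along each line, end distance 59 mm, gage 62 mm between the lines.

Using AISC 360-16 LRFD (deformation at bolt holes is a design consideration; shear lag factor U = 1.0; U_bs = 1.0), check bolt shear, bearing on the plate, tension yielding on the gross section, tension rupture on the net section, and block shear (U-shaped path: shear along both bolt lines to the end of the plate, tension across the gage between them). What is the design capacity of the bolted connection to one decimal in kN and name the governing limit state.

Bolt shear: A_b = π(24)²/4 = 452.39 mm². φR_n = 0.75 × 469 × 452.39 × 6 × 1 = 954.8 kN.
Bearing (12 mm plate, F_u = 450 MPa): end bolts L_c = 59 − 27/2 = 45.5, R_n = min(1.2×45.5×12×450, 2.4×24×12×450) = 294.84 kN/bolt; interior L_c = 93 − 27 = 66, R_n = 311.04 kN/bolt. φR_n = 0.75 × (2×294.84 + 4×311.04) = 1375.4 kN.
Tension yield (gross): A_g = 241×12 = 2892 mm². φR_n = 0.90 × 300 × 2892 = 780.8 kN.
Tension rupture (net): A_n = (241 − 2×29)×12 = 2196 mm² (U = 1.0, A_e = A_n). φR_n = 0.75 × 450 × 2196 = 741.2 kN.
Block shear: shear path 2×[59+2×93] = 2×245 mm, A_gv = 5880, A_nv = 2×(245 − 2.5×29)×12 = 4140 mm²; tension across gage: (62 − 1×29)×12 = 396 mm². R_n = min(0.6×450×4140, 0.6×300×5880) + 1.0×450×396 = min(1117.8, 1058.4) + 178.2 = 1236.6 kN. φR_n = 0.75 × 1236.6 = 927.5 kN.
Governing: min(954.8, 1375.4, 780.8, 741.2, 927.5) = 741.2 kN → net-section rupture.

741.2 kN (net-section rupture governs)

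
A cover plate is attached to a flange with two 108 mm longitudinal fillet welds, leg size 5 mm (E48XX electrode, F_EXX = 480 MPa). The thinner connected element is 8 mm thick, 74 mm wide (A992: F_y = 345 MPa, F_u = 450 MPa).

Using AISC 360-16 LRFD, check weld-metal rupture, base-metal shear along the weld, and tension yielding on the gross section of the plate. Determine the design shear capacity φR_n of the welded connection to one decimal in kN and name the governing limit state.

164.9 kN (weld metal governs)

Weld metal: throat = 0.707×5 = 3.535 mm, L = 2×108 = 216 mm. φR_n = 0.75 × 0.6 × 480 × 3.535 × 216 = 164.9 kN.
Base metal shear (8 mm plate): yield φR_n = 1.0×0.6×345×8×216 = 357.7 kN; rupture φR_n = 0.75×0.6×450×8×216 = 349.9 kN; take 349.9 kN (rupture).
Tension yield (gross): A_g = 74×8 = 592 mm². φR_n = 0.90 × 345 × 592 = 183.8 kN.
Governing: min(164.9, 349.9, 183.8) = 164.9 kN → weld metal.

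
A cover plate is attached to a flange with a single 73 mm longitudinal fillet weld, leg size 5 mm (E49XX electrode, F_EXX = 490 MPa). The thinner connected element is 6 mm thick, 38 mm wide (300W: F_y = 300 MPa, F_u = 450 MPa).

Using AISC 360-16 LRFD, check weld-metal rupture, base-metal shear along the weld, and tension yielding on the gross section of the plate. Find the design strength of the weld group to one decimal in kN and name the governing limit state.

Weld metal: throat = 0.707×5 = 3.535 mm, L = 73 mm. φR_n = 0.75 × 0.6 × 490 × 3.535 × 73 = 56.9 kN.
Base metal shear (6 mm plate): yield φR_n = 1.0×0.6×300×6×73 = 78.8 kN; rupture φR_n = 0.75×0.6×450×6×73 = 88.7 kN; take 78.8 kN (yield).
Tension yield (gross): A_g = 38×6 = 228 mm². φR_n = 0.90 × 300 × 228 = 61.6 kN.
Governing: min(56.9, 78.8, 61.6) = 56.9 kN → weld metal.

56.9 kN (weld metal governs)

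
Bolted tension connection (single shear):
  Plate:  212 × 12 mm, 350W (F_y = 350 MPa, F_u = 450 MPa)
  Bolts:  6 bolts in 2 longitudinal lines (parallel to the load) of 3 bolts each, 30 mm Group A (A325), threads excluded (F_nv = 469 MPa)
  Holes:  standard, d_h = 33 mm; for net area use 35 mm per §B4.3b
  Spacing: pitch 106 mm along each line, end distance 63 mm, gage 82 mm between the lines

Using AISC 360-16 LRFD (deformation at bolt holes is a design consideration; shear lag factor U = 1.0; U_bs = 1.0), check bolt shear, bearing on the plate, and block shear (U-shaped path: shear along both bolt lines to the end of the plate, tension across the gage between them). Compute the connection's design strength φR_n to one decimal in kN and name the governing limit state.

Bolt shear: A_b = π(30)²/4 = 706.86 mm². φR_n = 0.75 × 469 × 706.86 × 6 × 1 = 1491.8 kN.
Bearing (12 mm plate, F_u = 450 MPa): end bolts L_c = 63 − 33/2 = 46.5, R_n = min(1.2×46.5×12×450, 2.4×30×12×450) = 301.32 kN/bolt; interior L_c = 106 − 33 = 73, R_n = 388.8 kN/bolt. φR_n = 0.75 × (2×301.32 + 4×388.8) = 1618.4 kN.
Block shear: shear path 2×[63+2×106] = 2×275 mm, A_gv = 6600, A_nv = 2×(275 − 2.5×35)×12 = 4500 mm²; tension across gage: (82 − 1×35)×12 = 564 mm². R_n = min(0.6×450×4500, 0.6×350×6600) + 1.0×450×564 = min(1215, 1386) + 253.8 = 1468.8 kN. φR_n = 0.75 × 1468.8 = 1101.6 kN.
Governing: min(1491.8, 1618.4, 1101.6) = 1101.6 kN → block shear.

1101.6 kN (block shear governs)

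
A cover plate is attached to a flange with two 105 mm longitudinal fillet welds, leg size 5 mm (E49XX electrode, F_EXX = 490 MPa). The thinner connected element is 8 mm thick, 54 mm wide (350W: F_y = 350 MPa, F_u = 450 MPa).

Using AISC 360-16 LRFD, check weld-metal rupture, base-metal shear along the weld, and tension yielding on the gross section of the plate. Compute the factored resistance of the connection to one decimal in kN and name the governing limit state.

136.1 kN (gross-section yield governs)

Weld metal: throat = 0.707×5 = 3.535 mm, L = 2×105 = 210 mm. φR_n = 0.75 × 0.6 × 490 × 3.535 × 210 = 163.7 kN.
Base metal shear (8 mm plate): yield φR_n = 1.0×0.6×350×8×210 = 352.8 kN; rupture φR_n = 0.75×0.6×450×8×210 = 340.2 kN; take 340.2 kN (rupture).
Tension yield (gross): A_g = 54×8 = 432 mm². φR_n = 0.90 × 350 × 432 = 136.1 kN.
Governing: min(163.7, 340.2, 136.1) = 136.1 kN → gross-section yield.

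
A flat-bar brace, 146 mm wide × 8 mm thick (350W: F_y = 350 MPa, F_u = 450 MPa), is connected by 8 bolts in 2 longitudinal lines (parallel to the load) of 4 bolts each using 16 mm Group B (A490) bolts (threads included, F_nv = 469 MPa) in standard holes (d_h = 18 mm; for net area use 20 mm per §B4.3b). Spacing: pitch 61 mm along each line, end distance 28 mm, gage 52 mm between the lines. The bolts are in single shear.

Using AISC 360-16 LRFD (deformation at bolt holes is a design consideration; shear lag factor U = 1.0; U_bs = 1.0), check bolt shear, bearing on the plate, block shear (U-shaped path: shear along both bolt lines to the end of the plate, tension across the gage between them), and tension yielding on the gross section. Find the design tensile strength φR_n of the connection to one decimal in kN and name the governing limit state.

367.9 kN (gross-section yield governs)

Bolt shear: A_b = π(16)²/4 = 201.06 mm². φR_n = 0.75 × 469 × 201.06 × 8 × 1 = 565.8 kN.
Bearing (8 mm plate, F_u = 450 MPa): end bolts L_c = 28 − 18/2 = 19, R_n = min(1.2×19×8×450, 2.4×16×8×450) = 82.08 kN/bolt; interior L_c = 61 − 18 = 43, R_n = 138.24 kN/bolt. φR_n = 0.75 × (2×82.08 + 6×138.24) = 745.2 kN.
Block shear: shear path 2×[28+3×61] = 2×211 mm, A_gv = 3376, A_nv = 2×(211 − 3.5×20)×8 = 2256 mm²; tension across gage: (52 − 1×20)×8 = 256 mm². R_n = min(0.6×450×2256, 0.6×350×3376) + 1.0×450×256 = min(609.12, 708.96) + 115.2 = 724.32 kN. φR_n = 0.75 × 724.32 = 543.2 kN.
Tension yield (gross): A_g = 146×8 = 1168 mm². φR_n = 0.90 × 350 × 1168 = 367.9 kN.
Governing: min(565.8, 745.2, 543.2, 367.9) = 367.9 kN → gross-section yield.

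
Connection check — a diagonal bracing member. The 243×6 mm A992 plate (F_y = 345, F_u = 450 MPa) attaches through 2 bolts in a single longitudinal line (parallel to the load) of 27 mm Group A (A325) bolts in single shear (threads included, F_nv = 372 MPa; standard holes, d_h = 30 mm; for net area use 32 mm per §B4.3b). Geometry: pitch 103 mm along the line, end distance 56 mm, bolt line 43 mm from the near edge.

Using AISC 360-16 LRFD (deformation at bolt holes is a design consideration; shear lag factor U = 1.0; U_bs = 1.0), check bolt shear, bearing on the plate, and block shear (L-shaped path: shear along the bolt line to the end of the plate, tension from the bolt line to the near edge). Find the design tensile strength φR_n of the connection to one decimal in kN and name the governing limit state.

189.5 kN (block shear governs)

Bolt shear: A_b = π(27)²/4 = 572.56 mm². φR_n = 0.75 × 372 × 572.56 × 2 × 1 = 319.5 kN.
Bearing (6 mm plate, F_u = 450 MPa): end bolts L_c = 56 − 30/2 = 41, R_n = min(1.2×41×6×450, 2.4×27×6×450) = 132.84 kN/bolt; interior L_c = 103 − 30 = 73, R_n = 174.96 kN/bolt. φR_n = 0.75 × (1×132.84 + 1×174.96) = 230.9 kN.
Block shear: shear path 1×[56+1×103] = 1×159 mm, A_gv = 954, A_nv = 1×(159 − 1.5×32)×6 = 666 mm²; tension to near edge: (43 − 0.5×32)×6 = 162 mm². R_n = min(0.6×450×666, 0.6×345×954) + 1.0×450×162 = min(179.82, 197.48) + 72.9 = 252.72 kN. φR_n = 0.75 × 252.72 = 189.5 kN.
Governing: min(319.5, 230.9, 189.5) = 189.5 kN → block shear.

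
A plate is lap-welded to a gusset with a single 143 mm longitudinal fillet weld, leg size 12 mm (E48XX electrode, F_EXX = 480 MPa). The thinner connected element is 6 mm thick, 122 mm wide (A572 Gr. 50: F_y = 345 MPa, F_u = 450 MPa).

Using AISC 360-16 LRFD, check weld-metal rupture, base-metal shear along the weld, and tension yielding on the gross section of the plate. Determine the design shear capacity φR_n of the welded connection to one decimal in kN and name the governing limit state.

173.7 kN (base-metal shear governs)

Weld metal: throat = 0.707×12 = 8.484 mm, L = 143 mm. φR_n = 0.75 × 0.6 × 480 × 8.484 × 143 = 262.1 kN.
Base metal shear (6 mm plate): yield φR_n = 1.0×0.6×345×6×143 = 177.6 kN; rupture φR_n = 0.75×0.6×450×6×143 = 173.7 kN; take 173.7 kN (rupture).
Tension yield (gross): A_g = 122×6 = 732 mm². φR_n = 0.90 × 345 × 732 = 227.3 kN.
Governing: min(262.1, 173.7, 227.3) = 173.7 kN → base-metal shear.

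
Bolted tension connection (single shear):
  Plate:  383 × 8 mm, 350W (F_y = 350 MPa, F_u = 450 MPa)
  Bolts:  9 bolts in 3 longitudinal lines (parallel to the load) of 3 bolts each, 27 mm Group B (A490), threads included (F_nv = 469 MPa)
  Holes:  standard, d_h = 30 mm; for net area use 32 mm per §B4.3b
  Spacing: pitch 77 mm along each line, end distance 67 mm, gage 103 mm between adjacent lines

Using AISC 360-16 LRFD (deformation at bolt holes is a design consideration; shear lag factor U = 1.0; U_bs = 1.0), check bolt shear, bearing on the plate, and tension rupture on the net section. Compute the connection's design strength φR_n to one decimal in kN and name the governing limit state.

Bolt shear: A_b = π(27)²/4 = 572.56 mm². φR_n = 0.75 × 469 × 572.56 × 9 × 1 = 1812.6 kN.
Bearing (8 mm plate, F_u = 450 MPa): end bolts L_c = 67 − 30/2 = 52, R_n = min(1.2×52×8×450, 2.4×27×8×450) = 224.64 kN/bolt; interior L_c = 77 − 30 = 47, R_n = 203.04 kN/bolt. φR_n = 0.75 × (3×224.64 + 6×203.04) = 1419.1 kN.
Tension rupture (net): A_n = (383 − 3×32)×8 = 2296 mm² (U = 1.0, A_e = A_n). φR_n = 0.75 × 450 × 2296 = 774.9 kN.
Governing: min(1812.6, 1419.1, 774.9) = 774.9 kN → net-section rupture.

774.9 kN (net-section rupture governs)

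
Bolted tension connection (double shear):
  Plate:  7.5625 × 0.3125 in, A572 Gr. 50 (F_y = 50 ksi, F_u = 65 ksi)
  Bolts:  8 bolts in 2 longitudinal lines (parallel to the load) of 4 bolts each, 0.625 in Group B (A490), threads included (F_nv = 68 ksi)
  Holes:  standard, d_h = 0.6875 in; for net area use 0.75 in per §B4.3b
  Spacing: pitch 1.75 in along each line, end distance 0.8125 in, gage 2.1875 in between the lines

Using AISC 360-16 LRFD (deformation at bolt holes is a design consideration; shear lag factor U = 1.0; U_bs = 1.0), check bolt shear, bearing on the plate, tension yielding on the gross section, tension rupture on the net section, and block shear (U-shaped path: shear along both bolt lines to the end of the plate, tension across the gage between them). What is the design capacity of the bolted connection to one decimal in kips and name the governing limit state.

Bolt shear: A_b = π(0.625)²/4 = 0.3068 in². φR_n = 0.75 × 68 × 0.3068 × 8 × 2 = 250.3 kips.
Bearing (0.3125 in plate, F_u = 65 ksi): end bolts L_c = 0.8125 − 0.6875/2 = 0.46875, R_n = min(1.2×0.46875×0.3125×65, 2.4×0.625×0.3125×65) = 11.426 kips/bolt; interior L_c = 1.75 − 0.6875 = 1.0625, R_n = 25.898 kips/bolt. φR_n = 0.75 × (2×11.426 + 6×25.898) = 133.7 kips.
Tension yield (gross): A_g = 7.5625×0.3125 = 2.3633 in². φR_n = 0.90 × 50 × 2.3633 = 106.3 kips.
Tension rupture (net): A_n = (7.5625 − 2×0.75)×0.3125 = 1.8945 in² (U = 1.0, A_e = A_n). φR_n = 0.75 × 65 × 1.8945 = 92.4 kips.
Block shear: shear path 2×[0.8125+3×1.75] = 2×6.0625 in, A_gv = 3.7891, A_nv = 2×(6.0625 − 3.5×0.75)×0.3125 = 2.1484 in²; tension across gage: (2.1875 − 1×0.75)×0.3125 = 0.44922 in². R_n = min(0.6×65×2.1484, 0.6×50×3.7891) + 1.0×65×0.44922 = min(83.788, 113.67) + 29.199 = 112.99 kips. φR_n = 0.75 × 112.99 = 84.7 kips.
Governing: min(250.3, 133.7, 106.3, 92.4, 84.7) = 84.7 kips → block shear.

84.7 kips (block shear governs)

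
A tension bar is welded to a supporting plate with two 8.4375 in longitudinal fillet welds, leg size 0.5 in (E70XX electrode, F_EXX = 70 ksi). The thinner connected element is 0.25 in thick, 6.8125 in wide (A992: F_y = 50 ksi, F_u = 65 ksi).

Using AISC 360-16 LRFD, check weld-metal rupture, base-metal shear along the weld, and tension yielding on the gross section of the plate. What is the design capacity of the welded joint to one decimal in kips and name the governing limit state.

76.6 kips (gross-section yield governs)

Weld metal: throat = 0.707×0.5 = 0.3535 in, L = 2×8.4375 = 16.875 in. φR_n = 0.75 × 0.6 × 70 × 0.3535 × 16.875 = 187.9 kips.
Base metal shear (0.25 in plate): yield φR_n = 1.0×0.6×50×0.25×16.875 = 126.6 kips; rupture φR_n = 0.75×0.6×65×0.25×16.875 = 123.4 kips; take 123.4 kips (rupture).
Tension yield (gross): A_g = 6.8125×0.25 = 1.7031 in². φR_n = 0.90 × 50 × 1.7031 = 76.6 kips.
Governing: min(187.9, 123.4, 76.6) = 76.6 kips → gross-section yield.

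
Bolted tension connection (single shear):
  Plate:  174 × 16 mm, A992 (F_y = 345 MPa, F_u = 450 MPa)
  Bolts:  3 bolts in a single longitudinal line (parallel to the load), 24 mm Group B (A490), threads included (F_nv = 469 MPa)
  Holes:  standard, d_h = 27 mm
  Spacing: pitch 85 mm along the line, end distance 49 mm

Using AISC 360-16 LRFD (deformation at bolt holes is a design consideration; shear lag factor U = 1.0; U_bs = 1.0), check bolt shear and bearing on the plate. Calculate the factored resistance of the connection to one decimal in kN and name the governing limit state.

477.4 kN (bolt shear governs)

Bolt shear: A_b = π(24)²/4 = 452.39 mm². φR_n = 0.75 × 469 × 452.39 × 3 × 1 = 477.4 kN.
Bearing (16 mm plate, F_u = 450 MPa): end bolts L_c = 49 − 27/2 = 35.5, R_n = min(1.2×35.5×16×450, 2.4×24×16×450) = 306.72 kN/bolt; interior L_c = 85 − 27 = 58, R_n = 414.72 kN/bolt. φR_n = 0.75 × (1×306.72 + 2×414.72) = 852.1 kN.
Governing: min(477.4, 852.1) = 477.4 kN → bolt shear.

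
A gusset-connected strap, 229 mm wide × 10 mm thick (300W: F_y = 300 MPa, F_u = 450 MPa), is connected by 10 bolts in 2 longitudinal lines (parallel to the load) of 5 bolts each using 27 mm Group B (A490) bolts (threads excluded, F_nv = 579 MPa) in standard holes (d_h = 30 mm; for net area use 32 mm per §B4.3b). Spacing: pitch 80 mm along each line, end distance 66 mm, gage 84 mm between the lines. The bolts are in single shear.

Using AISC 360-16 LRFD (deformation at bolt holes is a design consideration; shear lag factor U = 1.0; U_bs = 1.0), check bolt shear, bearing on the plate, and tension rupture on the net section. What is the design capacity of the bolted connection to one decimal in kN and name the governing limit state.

556.9 kN (net-section rupture governs)

Bolt shear: A_b = π(27)²/4 = 572.56 mm². φR_n = 0.75 × 579 × 572.56 × 10 × 1 = 2486.3 kN.
Bearing (10 mm plate, F_u = 450 MPa): end bolts L_c = 66 − 30/2 = 51, R_n = min(1.2×51×10×450, 2.4×27×10×450) = 275.4 kN/bolt; interior L_c = 80 − 30 = 50, R_n = 270 kN/bolt. φR_n = 0.75 × (2×275.4 + 8×270) = 2033.1 kN.
Tension rupture (net): A_n = (229 − 2×32)×10 = 1650 mm² (U = 1.0, A_e = A_n). φR_n = 0.75 × 450 × 1650 = 556.9 kN.
Governing: min(2486.3, 2033.1, 556.9) = 556.9 kN → net-section rupture.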